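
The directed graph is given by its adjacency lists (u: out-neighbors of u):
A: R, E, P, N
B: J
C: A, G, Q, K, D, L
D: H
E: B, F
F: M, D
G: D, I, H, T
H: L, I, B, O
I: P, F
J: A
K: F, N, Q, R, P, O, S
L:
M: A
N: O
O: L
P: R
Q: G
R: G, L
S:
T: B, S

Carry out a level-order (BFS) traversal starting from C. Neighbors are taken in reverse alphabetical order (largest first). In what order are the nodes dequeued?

C → Q → L → K → G → D → A → S → R → P → O → N → F → T → I → H → E → M → B → J

Visit C; enqueue Q, L, K, G, D, A → queue [Q, L, K, G, D, A]
Visit Q → queue [L, K, G, D, A]
Visit L → queue [K, G, D, A]
Visit K; enqueue S, R, P, O, N, F → queue [G, D, A, S, R, P, O, N, F]
Visit G; enqueue T, I, H → queue [D, A, S, R, P, O, N, F, T, I, H]
Visit D → queue [A, S, R, P, O, N, F, T, I, H]
Visit A; enqueue E → queue [S, R, P, O, N, F, T, I, H, E]
Visit S → queue [R, P, O, N, F, T, I, H, E]
Visit R → queue [P, O, N, F, T, I, H, E]
Visit P → queue [O, N, F, T, I, H, E]
Visit O → queue [N, F, T, I, H, E]
Visit N → queue [F, T, I, H, E]
Visit F; enqueue M → queue [T, I, H, E, M]
Visit T; enqueue B → queue [I, H, E, M, B]
Visit I → queue [H, E, M, B]
Visit H → queue [E, M, B]
Visit E → queue [M, B]
Visit M → queue [B]
Visit B; enqueue J → queue [J]
Visit J → queue []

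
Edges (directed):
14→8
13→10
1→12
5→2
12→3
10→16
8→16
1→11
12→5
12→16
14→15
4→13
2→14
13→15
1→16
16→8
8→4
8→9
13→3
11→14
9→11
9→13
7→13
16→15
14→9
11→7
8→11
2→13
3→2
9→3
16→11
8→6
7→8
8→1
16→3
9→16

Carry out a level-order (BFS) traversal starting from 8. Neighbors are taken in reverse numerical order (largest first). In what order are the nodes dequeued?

Visit 8; enqueue 16, 11, 9, 6, 4, 1 → queue [16, 11, 9, 6, 4, 1]
Visit 16; enqueue 15, 3 → queue [11, 9, 6, 4, 1, 15, 3]
Visit 11; enqueue 14, 7 → queue [9, 6, 4, 1, 15, 3, 14, 7]
Visit 9; enqueue 13 → queue [6, 4, 1, 15, 3, 14, 7, 13]
Visit 6 → queue [4, 1, 15, 3, 14, 7, 13]
Visit 4 → queue [1, 15, 3, 14, 7, 13]
Visit 1; enqueue 12 → queue [15, 3, 14, 7, 13, 12]
Visit 15 → queue [3, 14, 7, 13, 12]
Visit 3; enqueue 2 → queue [14, 7, 13, 12, 2]
Visit 14 → queue [7, 13, 12, 2]
Visit 7 → queue [13, 12, 2]
Visit 13; enqueue 10 → queue [12, 2, 10]
Visit 12; enqueue 5 → queue [2, 10, 5]
Visit 2 → queue [10, 5]
Visit 10 → queue [5]
Visit 5 → queue []

8 16 11 9 6 4 1 15 3 14 7 13 12 2 10 5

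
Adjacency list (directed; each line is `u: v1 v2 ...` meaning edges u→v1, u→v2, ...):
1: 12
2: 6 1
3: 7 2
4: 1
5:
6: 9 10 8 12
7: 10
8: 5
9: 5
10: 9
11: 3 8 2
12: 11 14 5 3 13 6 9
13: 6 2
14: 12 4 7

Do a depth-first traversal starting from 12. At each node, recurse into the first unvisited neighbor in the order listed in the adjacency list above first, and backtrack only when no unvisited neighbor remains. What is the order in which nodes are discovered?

Visit 12
12 → 11
11 → 3
3 → 7
7 → 10
10 → 9
9 → 5
3 → 2
2 → 6
6 → 8
2 → 1
12 → 14
14 → 4
12 → 13

12, 11, 3, 7, 10, 9, 5, 2, 6, 8, 1, 14, 4, 13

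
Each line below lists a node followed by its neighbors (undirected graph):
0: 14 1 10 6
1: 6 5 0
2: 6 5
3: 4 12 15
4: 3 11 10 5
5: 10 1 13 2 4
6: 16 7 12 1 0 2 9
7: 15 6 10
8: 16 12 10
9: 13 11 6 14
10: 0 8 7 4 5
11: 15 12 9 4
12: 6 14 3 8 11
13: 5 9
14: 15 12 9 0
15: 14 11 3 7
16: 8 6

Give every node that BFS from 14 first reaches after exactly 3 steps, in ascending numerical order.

Level 0: 14
Level 1: 0, 9, 12, 15
Level 2: 1, 3, 6, 7, 8, 10, 11, 13
Level 3: 2, 4, 5, 16

2, 4, 5, 16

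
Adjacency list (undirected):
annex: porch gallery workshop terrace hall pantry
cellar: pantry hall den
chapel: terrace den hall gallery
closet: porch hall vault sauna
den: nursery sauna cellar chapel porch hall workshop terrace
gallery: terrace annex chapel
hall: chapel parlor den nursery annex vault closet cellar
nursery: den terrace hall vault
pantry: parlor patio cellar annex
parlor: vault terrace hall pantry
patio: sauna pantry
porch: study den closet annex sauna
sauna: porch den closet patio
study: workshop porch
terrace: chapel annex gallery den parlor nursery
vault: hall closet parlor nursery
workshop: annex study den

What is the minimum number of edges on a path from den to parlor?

2

Level 0: den
Level 1: cellar, chapel, hall, nursery, porch, sauna, terrace, workshop
Level 2: annex, closet, gallery, pantry, parlor, patio, study, vault
parlor first appears at level 2.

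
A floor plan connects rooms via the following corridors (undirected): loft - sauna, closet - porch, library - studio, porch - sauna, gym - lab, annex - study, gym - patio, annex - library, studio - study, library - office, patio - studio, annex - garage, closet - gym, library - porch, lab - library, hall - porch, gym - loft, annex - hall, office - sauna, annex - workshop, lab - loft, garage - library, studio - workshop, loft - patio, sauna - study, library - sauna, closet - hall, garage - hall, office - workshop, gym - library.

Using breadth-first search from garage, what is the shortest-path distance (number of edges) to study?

2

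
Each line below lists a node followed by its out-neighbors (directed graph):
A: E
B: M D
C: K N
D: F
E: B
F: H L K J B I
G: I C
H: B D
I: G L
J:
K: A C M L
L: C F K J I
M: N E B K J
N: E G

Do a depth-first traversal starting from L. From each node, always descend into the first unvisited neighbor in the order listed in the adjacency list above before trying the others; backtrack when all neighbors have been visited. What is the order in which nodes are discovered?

Visit L
L → C
C → K
K → A
A → E
E → B
B → M
M → N
N → G
G → I
M → J
B → D
D → F
F → H

L → C → K → A → E → B → M → N → G → I → J → D → F → H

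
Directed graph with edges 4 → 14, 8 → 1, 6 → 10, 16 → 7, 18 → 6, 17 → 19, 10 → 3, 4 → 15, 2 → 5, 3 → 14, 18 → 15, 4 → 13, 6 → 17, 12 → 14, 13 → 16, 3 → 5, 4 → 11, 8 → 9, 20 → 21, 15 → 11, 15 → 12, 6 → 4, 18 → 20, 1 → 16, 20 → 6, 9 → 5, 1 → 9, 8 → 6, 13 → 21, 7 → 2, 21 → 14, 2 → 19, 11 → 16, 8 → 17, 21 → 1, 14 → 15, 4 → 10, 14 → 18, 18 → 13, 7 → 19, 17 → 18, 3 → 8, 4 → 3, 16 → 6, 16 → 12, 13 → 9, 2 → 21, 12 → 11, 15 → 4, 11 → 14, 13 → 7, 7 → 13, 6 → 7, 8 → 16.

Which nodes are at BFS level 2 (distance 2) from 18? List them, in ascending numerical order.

Level 0: 18
Level 1: 6, 13, 15, 20
Level 2: 4, 7, 9, 10, 11, 12, 16, 17, 21
Level 3: 1, 2, 3, 5, 14, 19
Level 4: 8

4, 7, 9, 10, 11, 12, 16, 17, 21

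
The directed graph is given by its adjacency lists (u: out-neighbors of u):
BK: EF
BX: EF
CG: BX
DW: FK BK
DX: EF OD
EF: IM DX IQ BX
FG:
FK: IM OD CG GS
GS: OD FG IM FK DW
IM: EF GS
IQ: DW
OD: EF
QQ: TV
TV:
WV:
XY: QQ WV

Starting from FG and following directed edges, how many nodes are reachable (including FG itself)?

1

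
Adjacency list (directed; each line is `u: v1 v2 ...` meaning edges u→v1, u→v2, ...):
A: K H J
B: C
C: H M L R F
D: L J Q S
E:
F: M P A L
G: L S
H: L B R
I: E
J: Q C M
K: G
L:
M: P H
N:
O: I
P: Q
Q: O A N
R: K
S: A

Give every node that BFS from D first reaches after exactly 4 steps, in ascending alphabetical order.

Level 0: D
Level 1: J, L, Q, S
Level 2: A, C, M, N, O
Level 3: F, H, I, K, P, R
Level 4: B, E, G

B, E, G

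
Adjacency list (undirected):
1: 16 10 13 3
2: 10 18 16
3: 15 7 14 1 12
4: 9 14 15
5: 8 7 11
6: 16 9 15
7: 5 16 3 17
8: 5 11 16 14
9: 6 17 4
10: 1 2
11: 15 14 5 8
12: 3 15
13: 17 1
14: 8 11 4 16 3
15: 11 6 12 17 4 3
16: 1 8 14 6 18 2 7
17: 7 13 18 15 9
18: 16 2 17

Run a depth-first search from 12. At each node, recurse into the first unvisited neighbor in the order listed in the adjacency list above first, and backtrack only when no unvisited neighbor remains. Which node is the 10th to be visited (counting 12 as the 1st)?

1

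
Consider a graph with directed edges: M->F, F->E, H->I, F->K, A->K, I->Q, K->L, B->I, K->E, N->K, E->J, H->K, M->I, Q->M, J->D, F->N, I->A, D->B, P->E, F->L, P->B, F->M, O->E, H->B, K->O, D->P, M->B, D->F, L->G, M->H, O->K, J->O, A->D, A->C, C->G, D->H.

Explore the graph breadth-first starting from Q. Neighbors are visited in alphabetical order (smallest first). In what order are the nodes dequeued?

Visit Q; enqueue M → queue [M]
Visit M; enqueue B, F, H, I → queue [B, F, H, I]
Visit B → queue [F, H, I]
Visit F; enqueue E, K, L, N → queue [H, I, E, K, L, N]
Visit H → queue [I, E, K, L, N]
Visit I; enqueue A → queue [E, K, L, N, A]
Visit E; enqueue J → queue [K, L, N, A, J]
Visit K; enqueue O → queue [L, N, A, J, O]
Visit L; enqueue G → queue [N, A, J, O, G]
Visit N → queue [A, J, O, G]
Visit A; enqueue C, D → queue [J, O, G, C, D]
Visit J → queue [O, G, C, D]
Visit O → queue [G, C, D]
Visit G → queue [C, D]
Visit C → queue [D]
Visit D; enqueue P → queue [P]
Visit P → queue []

Q → M → B → F → H → I → E → K → L → N → A → J → O → G → C → D → P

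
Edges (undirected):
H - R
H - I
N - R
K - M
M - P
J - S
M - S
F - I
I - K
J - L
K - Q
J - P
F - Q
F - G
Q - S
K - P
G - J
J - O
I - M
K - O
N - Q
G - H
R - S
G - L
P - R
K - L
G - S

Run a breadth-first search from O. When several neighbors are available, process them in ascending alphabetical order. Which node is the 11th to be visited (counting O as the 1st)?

Visit O; enqueue J, K → queue [J, K]
Visit J; enqueue G, L, P, S → queue [K, G, L, P, S]
Visit K; enqueue I, M, Q → queue [G, L, P, S, I, M, Q]
Visit G; enqueue F, H → queue [L, P, S, I, M, Q, F, H]
Visit L → queue [P, S, I, M, Q, F, H]
Visit P; enqueue R → queue [S, I, M, Q, F, H, R]
Visit S → queue [I, M, Q, F, H, R]
Visit I → queue [M, Q, F, H, R]
Visit M → queue [Q, F, H, R]
Visit Q; enqueue N → queue [F, H, R, N]
Visit F → queue [H, R, N]
Visit H → queue [R, N]
Visit R → queue [N]
Visit N → queue []

Visit order: O, J, K, G, L, P, S, I, M, Q, F, H, R, N

F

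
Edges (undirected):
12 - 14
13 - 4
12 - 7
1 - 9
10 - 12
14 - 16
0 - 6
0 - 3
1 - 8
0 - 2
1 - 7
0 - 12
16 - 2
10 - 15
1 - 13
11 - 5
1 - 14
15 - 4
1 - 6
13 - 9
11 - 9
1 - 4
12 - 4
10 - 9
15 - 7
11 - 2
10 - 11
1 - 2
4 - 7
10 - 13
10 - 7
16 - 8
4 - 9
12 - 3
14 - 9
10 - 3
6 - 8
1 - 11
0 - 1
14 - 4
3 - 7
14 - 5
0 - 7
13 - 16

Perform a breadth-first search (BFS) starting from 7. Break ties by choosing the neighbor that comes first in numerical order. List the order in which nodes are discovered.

Visit 7; enqueue 0, 1, 3, 4, 10, 12, 15 → queue [0, 1, 3, 4, 10, 12, 15]
Visit 0; enqueue 2, 6 → queue [1, 3, 4, 10, 12, 15, 2, 6]
Visit 1; enqueue 8, 9, 11, 13, 14 → queue [3, 4, 10, 12, 15, 2, 6, 8, 9, 11, 13, 14]
Visit 3 → queue [4, 10, 12, 15, 2, 6, 8, 9, 11, 13, 14]
Visit 4 → queue [10, 12, 15, 2, 6, 8, 9, 11, 13, 14]
Visit 10 → queue [12, 15, 2, 6, 8, 9, 11, 13, 14]
Visit 12 → queue [15, 2, 6, 8, 9, 11, 13, 14]
Visit 15 → queue [2, 6, 8, 9, 11, 13, 14]
Visit 2; enqueue 16 → queue [6, 8, 9, 11, 13, 14, 16]
Visit 6 → queue [8, 9, 11, 13, 14, 16]
Visit 8 → queue [9, 11, 13, 14, 16]
Visit 9 → queue [11, 13, 14, 16]
Visit 11; enqueue 5 → queue [13, 14, 16, 5]
Visit 13 → queue [14, 16, 5]
Visit 14 → queue [16, 5]
Visit 16 → queue [5]
Visit 5 → queue []

7 → 0 → 1 → 3 → 4 → 10 → 12 → 15 → 2 → 6 → 8 → 9 → 11 → 13 → 14 → 16 → 5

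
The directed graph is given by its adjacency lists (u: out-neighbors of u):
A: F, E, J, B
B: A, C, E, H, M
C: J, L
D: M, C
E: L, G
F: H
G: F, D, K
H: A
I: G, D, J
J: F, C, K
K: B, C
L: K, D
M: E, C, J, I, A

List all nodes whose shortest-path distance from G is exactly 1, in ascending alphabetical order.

Level 0: G
Level 1: D, F, K
Level 2: B, C, H, M
Level 3: A, E, I, J, L

D, F, K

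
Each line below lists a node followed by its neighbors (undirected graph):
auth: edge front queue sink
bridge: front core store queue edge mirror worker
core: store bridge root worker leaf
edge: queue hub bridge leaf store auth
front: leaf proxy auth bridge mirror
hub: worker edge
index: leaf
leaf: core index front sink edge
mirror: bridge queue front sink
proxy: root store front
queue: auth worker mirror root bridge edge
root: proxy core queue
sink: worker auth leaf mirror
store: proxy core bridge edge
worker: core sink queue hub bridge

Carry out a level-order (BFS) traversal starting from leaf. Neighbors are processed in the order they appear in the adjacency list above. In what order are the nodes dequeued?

Visit leaf; enqueue core, index, front, sink, edge → queue [core, index, front, sink, edge]
Visit core; enqueue store, bridge, root, worker → queue [index, front, sink, edge, store, bridge, root, worker]
Visit index → queue [front, sink, edge, store, bridge, root, worker]
Visit front; enqueue proxy, auth, mirror → queue [sink, edge, store, bridge, root, worker, proxy, auth, mirror]
Visit sink → queue [edge, store, bridge, root, worker, proxy, auth, mirror]
Visit edge; enqueue queue, hub → queue [store, bridge, root, worker, proxy, auth, mirror, queue, hub]
Visit store → queue [bridge, root, worker, proxy, auth, mirror, queue, hub]
Visit bridge → queue [root, worker, proxy, auth, mirror, queue, hub]
Visit root → queue [worker, proxy, auth, mirror, queue, hub]
Visit worker → queue [proxy, auth, mirror, queue, hub]
Visit proxy → queue [auth, mirror, queue, hub]
Visit auth → queue [mirror, queue, hub]
Visit mirror → queue [queue, hub]
Visit queue → queue [hub]
Visit hub → queue []

leaf, core, index, front, sink, edge, store, bridge, root, worker, proxy, auth, mirror, queue, hub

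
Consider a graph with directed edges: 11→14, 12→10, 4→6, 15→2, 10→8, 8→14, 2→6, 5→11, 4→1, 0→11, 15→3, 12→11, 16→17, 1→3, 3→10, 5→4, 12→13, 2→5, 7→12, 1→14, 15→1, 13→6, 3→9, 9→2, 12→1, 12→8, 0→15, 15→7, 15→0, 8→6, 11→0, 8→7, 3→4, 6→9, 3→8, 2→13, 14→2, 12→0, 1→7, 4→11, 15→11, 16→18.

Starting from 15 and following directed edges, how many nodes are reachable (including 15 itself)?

BFS from 15 visits: 15, 0, 1, 2, 3, 7, 11, 14, 5, 6, 13, 4, 8, 9, 10, 12
Reachable nodes: 16 of 19 total.

16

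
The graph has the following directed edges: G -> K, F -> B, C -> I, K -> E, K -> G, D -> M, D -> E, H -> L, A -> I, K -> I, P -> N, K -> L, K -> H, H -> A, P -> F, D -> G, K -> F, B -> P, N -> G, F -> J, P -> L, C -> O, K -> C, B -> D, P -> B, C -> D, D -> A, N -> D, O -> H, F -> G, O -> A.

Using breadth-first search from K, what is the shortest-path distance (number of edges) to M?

Level 0: K
Level 1: C, E, F, G, H, I, L
Level 2: A, B, D, J, O
Level 3: M, P
Level 4: N
M first appears at level 3.

3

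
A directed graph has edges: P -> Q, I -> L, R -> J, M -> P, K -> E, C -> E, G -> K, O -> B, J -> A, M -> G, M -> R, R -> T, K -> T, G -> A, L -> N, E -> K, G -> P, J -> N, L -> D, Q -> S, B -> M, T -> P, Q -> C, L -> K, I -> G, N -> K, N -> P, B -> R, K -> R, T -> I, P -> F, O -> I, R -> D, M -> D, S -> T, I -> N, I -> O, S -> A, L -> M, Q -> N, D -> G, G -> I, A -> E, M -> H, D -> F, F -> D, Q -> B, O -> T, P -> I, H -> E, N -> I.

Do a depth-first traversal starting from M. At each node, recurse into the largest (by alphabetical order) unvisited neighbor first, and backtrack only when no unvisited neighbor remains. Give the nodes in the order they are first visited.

M, R, T, P, Q, S, A, E, K, N, I, O, B, L, D, G, F, C, J, H

Visit M
M → R
R → T
T → P
P → Q
Q → S
S → A
A → E
E → K
Q → N
N → I
I → O
O → B
I → L
L → D
D → G
D → F
Q → C
R → J
M → H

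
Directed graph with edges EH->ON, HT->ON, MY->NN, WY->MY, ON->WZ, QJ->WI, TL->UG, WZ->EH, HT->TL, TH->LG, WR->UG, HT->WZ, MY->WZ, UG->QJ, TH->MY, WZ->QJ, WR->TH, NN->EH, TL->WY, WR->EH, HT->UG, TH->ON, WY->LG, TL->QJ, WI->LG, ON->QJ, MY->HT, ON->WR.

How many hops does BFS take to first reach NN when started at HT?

4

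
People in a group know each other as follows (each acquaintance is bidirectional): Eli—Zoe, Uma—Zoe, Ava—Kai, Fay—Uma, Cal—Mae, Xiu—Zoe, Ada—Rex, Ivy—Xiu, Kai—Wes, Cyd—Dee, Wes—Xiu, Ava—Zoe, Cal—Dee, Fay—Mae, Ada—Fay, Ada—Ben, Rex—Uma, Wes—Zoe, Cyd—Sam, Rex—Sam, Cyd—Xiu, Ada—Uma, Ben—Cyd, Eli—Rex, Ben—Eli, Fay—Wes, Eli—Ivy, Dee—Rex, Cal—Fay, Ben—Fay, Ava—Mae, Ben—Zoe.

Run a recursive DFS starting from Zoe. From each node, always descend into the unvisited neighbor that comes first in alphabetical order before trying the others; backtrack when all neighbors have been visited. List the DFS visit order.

Zoe -> Ava -> Kai -> Wes -> Fay -> Ada -> Ben -> Cyd -> Dee -> Cal -> Mae -> Rex -> Eli -> Ivy -> Xiu -> Sam -> Uma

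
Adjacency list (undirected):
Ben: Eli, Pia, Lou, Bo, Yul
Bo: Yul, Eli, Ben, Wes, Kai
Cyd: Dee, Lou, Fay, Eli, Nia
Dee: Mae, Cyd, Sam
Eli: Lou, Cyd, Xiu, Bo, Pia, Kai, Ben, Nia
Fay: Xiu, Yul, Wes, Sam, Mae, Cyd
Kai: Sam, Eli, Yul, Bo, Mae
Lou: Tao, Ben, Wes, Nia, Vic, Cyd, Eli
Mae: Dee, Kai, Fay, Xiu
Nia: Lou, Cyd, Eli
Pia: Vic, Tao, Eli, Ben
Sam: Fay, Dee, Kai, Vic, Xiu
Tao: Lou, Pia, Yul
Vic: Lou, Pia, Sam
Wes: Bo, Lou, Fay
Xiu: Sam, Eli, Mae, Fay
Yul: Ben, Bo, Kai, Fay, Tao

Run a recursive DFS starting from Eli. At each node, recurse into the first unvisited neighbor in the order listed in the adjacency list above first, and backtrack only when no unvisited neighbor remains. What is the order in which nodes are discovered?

Eli, Lou, Tao, Pia, Vic, Sam, Fay, Xiu, Mae, Dee, Cyd, Nia, Kai, Yul, Ben, Bo, Wes

Visit Eli
Eli → Lou
Lou → Tao
Tao → Pia
Pia → Vic
Vic → Sam
Sam → Fay
Fay → Xiu
Xiu → Mae
Mae → Dee
Dee → Cyd
Cyd → Nia
Mae → Kai
Kai → Yul
Yul → Ben
Ben → Bo
Bo → Wes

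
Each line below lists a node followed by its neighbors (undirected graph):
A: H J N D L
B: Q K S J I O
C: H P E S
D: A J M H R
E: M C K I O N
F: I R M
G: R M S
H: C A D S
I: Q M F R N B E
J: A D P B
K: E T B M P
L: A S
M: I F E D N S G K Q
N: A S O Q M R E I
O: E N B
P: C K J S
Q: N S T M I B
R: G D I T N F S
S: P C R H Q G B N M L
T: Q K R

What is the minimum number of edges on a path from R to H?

2

Level 0: R
Level 1: D, F, G, I, N, S, T
Level 2: A, B, C, E, H, J, K, L, M, O, P, Q
H first appears at level 2.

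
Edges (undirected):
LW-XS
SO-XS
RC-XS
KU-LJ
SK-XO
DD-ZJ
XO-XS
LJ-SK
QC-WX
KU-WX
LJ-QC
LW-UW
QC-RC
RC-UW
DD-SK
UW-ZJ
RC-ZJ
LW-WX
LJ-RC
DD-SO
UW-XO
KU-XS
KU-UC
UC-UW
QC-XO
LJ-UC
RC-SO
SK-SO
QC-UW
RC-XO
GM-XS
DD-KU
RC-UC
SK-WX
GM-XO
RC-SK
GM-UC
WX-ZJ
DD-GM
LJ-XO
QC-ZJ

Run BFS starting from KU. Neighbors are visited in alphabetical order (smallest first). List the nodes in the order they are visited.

Visit KU; enqueue DD, LJ, UC, WX, XS → queue [DD, LJ, UC, WX, XS]
Visit DD; enqueue GM, SK, SO, ZJ → queue [LJ, UC, WX, XS, GM, SK, SO, ZJ]
Visit LJ; enqueue QC, RC, XO → queue [UC, WX, XS, GM, SK, SO, ZJ, QC, RC, XO]
Visit UC; enqueue UW → queue [WX, XS, GM, SK, SO, ZJ, QC, RC, XO, UW]
Visit WX; enqueue LW → queue [XS, GM, SK, SO, ZJ, QC, RC, XO, UW, LW]
Visit XS → queue [GM, SK, SO, ZJ, QC, RC, XO, UW, LW]
Visit GM → queue [SK, SO, ZJ, QC, RC, XO, UW, LW]
Visit SK → queue [SO, ZJ, QC, RC, XO, UW, LW]
Visit SO → queue [ZJ, QC, RC, XO, UW, LW]
Visit ZJ → queue [QC, RC, XO, UW, LW]
Visit QC → queue [RC, XO, UW, LW]
Visit RC → queue [XO, UW, LW]
Visit XO → queue [UW, LW]
Visit UW → queue [LW]
Visit LW → queue []

KU -> DD -> LJ -> UC -> WX -> XS -> GM -> SK -> SO -> ZJ -> QC -> RC -> XO -> UW -> LW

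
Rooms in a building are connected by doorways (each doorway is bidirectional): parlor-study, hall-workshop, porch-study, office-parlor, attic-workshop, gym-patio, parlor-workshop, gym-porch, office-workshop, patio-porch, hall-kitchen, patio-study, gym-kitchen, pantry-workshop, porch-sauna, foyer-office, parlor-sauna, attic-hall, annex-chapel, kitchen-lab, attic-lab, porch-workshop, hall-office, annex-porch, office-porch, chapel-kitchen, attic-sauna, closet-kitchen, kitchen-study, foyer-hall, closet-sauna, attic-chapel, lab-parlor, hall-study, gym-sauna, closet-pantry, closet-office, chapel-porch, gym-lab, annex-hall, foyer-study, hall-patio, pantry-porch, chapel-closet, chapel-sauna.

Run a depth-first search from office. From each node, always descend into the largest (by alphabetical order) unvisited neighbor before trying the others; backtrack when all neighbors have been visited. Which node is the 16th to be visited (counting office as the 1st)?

annex

Visit office
office → workshop
workshop → porch
porch → study
study → patio
patio → hall
hall → kitchen
kitchen → lab
lab → parlor
parlor → sauna
sauna → gym
sauna → closet
closet → pantry
closet → chapel
chapel → attic
chapel → annex
hall → foyer

Visit order: office, workshop, porch, study, patio, hall, kitchen, lab, parlor, sauna, gym, closet, pantry, chapel, attic, annex, foyer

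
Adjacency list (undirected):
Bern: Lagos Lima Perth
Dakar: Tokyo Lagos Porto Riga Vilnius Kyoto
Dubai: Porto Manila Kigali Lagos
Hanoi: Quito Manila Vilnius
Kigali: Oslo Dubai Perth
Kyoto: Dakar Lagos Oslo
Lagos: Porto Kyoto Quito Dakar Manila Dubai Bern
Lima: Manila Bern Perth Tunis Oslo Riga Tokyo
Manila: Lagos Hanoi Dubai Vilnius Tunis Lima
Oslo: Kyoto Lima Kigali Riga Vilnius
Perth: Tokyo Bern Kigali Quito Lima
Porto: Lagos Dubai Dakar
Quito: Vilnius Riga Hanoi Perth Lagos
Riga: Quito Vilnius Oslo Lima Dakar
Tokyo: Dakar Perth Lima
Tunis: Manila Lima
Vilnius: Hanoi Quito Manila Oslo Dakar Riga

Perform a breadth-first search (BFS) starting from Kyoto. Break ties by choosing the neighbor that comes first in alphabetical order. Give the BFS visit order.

Visit Kyoto; enqueue Dakar, Lagos, Oslo → queue [Dakar, Lagos, Oslo]
Visit Dakar; enqueue Porto, Riga, Tokyo, Vilnius → queue [Lagos, Oslo, Porto, Riga, Tokyo, Vilnius]
Visit Lagos; enqueue Bern, Dubai, Manila, Quito → queue [Oslo, Porto, Riga, Tokyo, Vilnius, Bern, Dubai, Manila, Quito]
Visit Oslo; enqueue Kigali, Lima → queue [Porto, Riga, Tokyo, Vilnius, Bern, Dubai, Manila, Quito, Kigali, Lima]
Visit Porto → queue [Riga, Tokyo, Vilnius, Bern, Dubai, Manila, Quito, Kigali, Lima]
Visit Riga → queue [Tokyo, Vilnius, Bern, Dubai, Manila, Quito, Kigali, Lima]
Visit Tokyo; enqueue Perth → queue [Vilnius, Bern, Dubai, Manila, Quito, Kigali, Lima, Perth]
Visit Vilnius; enqueue Hanoi → queue [Bern, Dubai, Manila, Quito, Kigali, Lima, Perth, Hanoi]
Visit Bern → queue [Dubai, Manila, Quito, Kigali, Lima, Perth, Hanoi]
Visit Dubai → queue [Manila, Quito, Kigali, Lima, Perth, Hanoi]
Visit Manila; enqueue Tunis → queue [Quito, Kigali, Lima, Perth, Hanoi, Tunis]
Visit Quito → queue [Kigali, Lima, Perth, Hanoi, Tunis]
Visit Kigali → queue [Lima, Perth, Hanoi, Tunis]
Visit Lima → queue [Perth, Hanoi, Tunis]
Visit Perth → queue [Hanoi, Tunis]
Visit Hanoi → queue [Tunis]
Visit Tunis → queue []

Kyoto Dakar Lagos Oslo Porto Riga Tokyo Vilnius Bern Dubai Manila Quito Kigali Lima Perth Hanoi Tunis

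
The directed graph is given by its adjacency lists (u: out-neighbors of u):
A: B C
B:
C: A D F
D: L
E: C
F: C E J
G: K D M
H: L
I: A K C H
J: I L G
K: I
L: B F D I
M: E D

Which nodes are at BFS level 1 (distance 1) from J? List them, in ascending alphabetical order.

Level 0: J
Level 1: G, I, L
Level 2: A, B, C, D, F, H, K, M
Level 3: E

G, I, L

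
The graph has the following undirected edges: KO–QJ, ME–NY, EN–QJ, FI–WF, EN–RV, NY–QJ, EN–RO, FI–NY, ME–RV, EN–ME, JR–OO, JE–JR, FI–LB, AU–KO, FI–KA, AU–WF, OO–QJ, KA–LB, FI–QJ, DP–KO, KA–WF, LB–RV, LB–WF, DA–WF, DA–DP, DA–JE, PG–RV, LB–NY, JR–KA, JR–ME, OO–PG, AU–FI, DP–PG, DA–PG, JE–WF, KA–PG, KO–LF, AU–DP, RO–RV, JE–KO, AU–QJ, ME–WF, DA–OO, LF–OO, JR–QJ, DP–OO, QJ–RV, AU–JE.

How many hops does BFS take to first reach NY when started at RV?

Level 0: RV
Level 1: EN, LB, ME, PG, QJ, RO
Level 2: AU, DA, DP, FI, JR, KA, KO, NY, OO, WF
Level 3: JE, LF
NY first appears at level 2.

2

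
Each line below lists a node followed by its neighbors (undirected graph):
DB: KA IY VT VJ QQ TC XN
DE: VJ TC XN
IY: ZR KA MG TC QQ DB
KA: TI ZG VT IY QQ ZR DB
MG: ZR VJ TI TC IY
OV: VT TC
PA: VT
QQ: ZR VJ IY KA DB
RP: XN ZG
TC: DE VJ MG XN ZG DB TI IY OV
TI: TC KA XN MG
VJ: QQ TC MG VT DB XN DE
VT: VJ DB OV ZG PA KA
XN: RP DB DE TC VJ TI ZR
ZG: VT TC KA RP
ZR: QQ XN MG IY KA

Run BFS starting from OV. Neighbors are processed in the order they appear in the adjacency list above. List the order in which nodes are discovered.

Visit OV; enqueue VT, TC → queue [VT, TC]
Visit VT; enqueue VJ, DB, ZG, PA, KA → queue [TC, VJ, DB, ZG, PA, KA]
Visit TC; enqueue DE, MG, XN, TI, IY → queue [VJ, DB, ZG, PA, KA, DE, MG, XN, TI, IY]
Visit VJ; enqueue QQ → queue [DB, ZG, PA, KA, DE, MG, XN, TI, IY, QQ]
Visit DB → queue [ZG, PA, KA, DE, MG, XN, TI, IY, QQ]
Visit ZG; enqueue RP → queue [PA, KA, DE, MG, XN, TI, IY, QQ, RP]
Visit PA → queue [KA, DE, MG, XN, TI, IY, QQ, RP]
Visit KA; enqueue ZR → queue [DE, MG, XN, TI, IY, QQ, RP, ZR]
Visit DE → queue [MG, XN, TI, IY, QQ, RP, ZR]
Visit MG → queue [XN, TI, IY, QQ, RP, ZR]
Visit XN → queue [TI, IY, QQ, RP, ZR]
Visit TI → queue [IY, QQ, RP, ZR]
Visit IY → queue [QQ, RP, ZR]
Visit QQ → queue [RP, ZR]
Visit RP → queue [ZR]
Visit ZR → queue []

OV VT TC VJ DB ZG PA KA DE MG XN TI IY QQ RP ZR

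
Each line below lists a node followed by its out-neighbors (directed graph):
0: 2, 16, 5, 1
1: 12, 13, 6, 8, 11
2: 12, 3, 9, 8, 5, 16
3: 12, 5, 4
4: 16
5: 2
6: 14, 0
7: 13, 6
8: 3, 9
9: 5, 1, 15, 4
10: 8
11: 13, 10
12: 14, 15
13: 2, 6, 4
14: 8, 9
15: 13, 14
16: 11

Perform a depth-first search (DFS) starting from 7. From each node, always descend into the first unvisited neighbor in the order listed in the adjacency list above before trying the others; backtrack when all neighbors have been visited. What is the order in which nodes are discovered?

Visit 7
7 → 13
13 → 2
2 → 12
12 → 14
14 → 8
8 → 3
3 → 5
3 → 4
4 → 16
16 → 11
11 → 10
8 → 9
9 → 1
1 → 6
6 → 0
9 → 15

7, 13, 2, 12, 14, 8, 3, 5, 4, 16, 11, 10, 9, 1, 6, 0, 15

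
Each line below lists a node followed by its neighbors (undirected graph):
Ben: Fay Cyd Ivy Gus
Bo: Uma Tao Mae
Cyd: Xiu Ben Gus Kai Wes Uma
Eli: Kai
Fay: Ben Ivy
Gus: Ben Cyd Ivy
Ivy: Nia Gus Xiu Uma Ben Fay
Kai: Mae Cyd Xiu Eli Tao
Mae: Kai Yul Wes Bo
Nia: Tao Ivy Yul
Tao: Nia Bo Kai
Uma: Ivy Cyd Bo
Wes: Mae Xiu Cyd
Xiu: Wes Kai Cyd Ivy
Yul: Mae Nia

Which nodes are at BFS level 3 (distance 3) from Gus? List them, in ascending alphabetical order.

Level 0: Gus
Level 1: Ben, Cyd, Ivy
Level 2: Fay, Kai, Nia, Uma, Wes, Xiu
Level 3: Bo, Eli, Mae, Tao, Yul

Bo, Eli, Mae, Tao, Yul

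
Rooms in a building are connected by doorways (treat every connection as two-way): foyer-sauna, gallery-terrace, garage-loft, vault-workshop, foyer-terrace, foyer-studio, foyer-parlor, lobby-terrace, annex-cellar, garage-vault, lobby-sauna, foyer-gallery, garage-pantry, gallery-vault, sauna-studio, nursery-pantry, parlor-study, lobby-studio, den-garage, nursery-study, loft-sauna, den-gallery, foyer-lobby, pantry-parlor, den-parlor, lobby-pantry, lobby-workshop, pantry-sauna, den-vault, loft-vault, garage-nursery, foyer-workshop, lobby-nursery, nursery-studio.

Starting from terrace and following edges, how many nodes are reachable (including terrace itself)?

15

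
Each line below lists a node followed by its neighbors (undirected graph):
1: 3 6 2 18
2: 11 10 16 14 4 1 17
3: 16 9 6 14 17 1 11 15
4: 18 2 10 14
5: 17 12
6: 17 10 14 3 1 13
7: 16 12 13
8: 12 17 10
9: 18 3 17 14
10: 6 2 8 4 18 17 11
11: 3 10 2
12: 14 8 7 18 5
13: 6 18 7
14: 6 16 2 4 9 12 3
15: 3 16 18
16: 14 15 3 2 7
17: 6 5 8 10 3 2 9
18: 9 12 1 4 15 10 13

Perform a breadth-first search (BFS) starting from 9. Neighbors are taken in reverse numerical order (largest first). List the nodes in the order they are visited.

Visit 9; enqueue 18, 17, 14, 3 → queue [18, 17, 14, 3]
Visit 18; enqueue 15, 13, 12, 10, 4, 1 → queue [17, 14, 3, 15, 13, 12, 10, 4, 1]
Visit 17; enqueue 8, 6, 5, 2 → queue [14, 3, 15, 13, 12, 10, 4, 1, 8, 6, 5, 2]
Visit 14; enqueue 16 → queue [3, 15, 13, 12, 10, 4, 1, 8, 6, 5, 2, 16]
Visit 3; enqueue 11 → queue [15, 13, 12, 10, 4, 1, 8, 6, 5, 2, 16, 11]
Visit 15 → queue [13, 12, 10, 4, 1, 8, 6, 5, 2, 16, 11]
Visit 13; enqueue 7 → queue [12, 10, 4, 1, 8, 6, 5, 2, 16, 11, 7]
Visit 12 → queue [10, 4, 1, 8, 6, 5, 2, 16, 11, 7]
Visit 10 → queue [4, 1, 8, 6, 5, 2, 16, 11, 7]
Visit 4 → queue [1, 8, 6, 5, 2, 16, 11, 7]
Visit 1 → queue [8, 6, 5, 2, 16, 11, 7]
Visit 8 → queue [6, 5, 2, 16, 11, 7]
Visit 6 → queue [5, 2, 16, 11, 7]
Visit 5 → queue [2, 16, 11, 7]
Visit 2 → queue [16, 11, 7]
Visit 16 → queue [11, 7]
Visit 11 → queue [7]
Visit 7 → queue []

9 18 17 14 3 15 13 12 10 4 1 8 6 5 2 16 11 7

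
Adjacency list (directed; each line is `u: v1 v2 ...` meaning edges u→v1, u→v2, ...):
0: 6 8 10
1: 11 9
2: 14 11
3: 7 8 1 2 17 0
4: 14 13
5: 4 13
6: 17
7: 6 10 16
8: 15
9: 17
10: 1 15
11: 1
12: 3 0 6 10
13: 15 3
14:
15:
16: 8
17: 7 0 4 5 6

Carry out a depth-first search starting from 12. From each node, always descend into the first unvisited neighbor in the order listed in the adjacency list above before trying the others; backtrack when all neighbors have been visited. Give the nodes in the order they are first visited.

12, 3, 7, 6, 17, 0, 8, 15, 10, 1, 11, 9, 4, 14, 13, 5, 16, 2

Visit 12
12 → 3
3 → 7
7 → 6
6 → 17
17 → 0
0 → 8
8 → 15
0 → 10
10 → 1
1 → 11
1 → 9
17 → 4
4 → 14
4 → 13
17 → 5
7 → 16
3 → 2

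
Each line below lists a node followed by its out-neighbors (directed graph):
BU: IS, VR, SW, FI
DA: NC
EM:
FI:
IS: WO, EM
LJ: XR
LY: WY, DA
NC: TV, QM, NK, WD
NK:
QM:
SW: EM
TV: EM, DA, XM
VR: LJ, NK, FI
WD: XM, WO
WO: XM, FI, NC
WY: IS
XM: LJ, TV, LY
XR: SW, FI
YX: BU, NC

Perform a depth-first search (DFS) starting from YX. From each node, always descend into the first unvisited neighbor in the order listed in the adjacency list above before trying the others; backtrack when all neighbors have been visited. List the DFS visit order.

YX -> BU -> IS -> WO -> XM -> LJ -> XR -> SW -> EM -> FI -> TV -> DA -> NC -> QM -> NK -> WD -> LY -> WY -> VR

Visit YX
YX → BU
BU → IS
IS → WO
WO → XM
XM → LJ
LJ → XR
XR → SW
SW → EM
XR → FI
XM → TV
TV → DA
DA → NC
NC → QM
NC → NK
NC → WD
XM → LY
LY → WY
BU → VR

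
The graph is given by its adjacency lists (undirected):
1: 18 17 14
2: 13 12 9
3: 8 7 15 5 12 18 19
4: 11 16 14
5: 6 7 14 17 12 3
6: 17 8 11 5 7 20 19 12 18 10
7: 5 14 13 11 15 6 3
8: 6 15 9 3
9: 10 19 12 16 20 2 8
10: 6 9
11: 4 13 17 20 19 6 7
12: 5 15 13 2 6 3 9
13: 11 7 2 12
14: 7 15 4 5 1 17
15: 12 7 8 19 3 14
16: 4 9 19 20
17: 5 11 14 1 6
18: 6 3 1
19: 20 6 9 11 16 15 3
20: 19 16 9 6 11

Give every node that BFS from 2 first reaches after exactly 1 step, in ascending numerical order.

9, 12, 13

Level 0: 2
Level 1: 9, 12, 13
Level 2: 3, 5, 6, 7, 8, 10, 11, 15, 16, 19, 20
Level 3: 4, 14, 17, 18
Level 4: 1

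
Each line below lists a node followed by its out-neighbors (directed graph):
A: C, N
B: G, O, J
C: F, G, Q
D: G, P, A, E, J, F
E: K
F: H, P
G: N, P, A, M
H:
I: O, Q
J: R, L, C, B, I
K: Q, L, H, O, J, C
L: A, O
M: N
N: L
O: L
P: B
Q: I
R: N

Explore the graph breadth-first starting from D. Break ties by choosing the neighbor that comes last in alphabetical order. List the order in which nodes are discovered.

Visit D; enqueue P, J, G, F, E, A → queue [P, J, G, F, E, A]
Visit P; enqueue B → queue [J, G, F, E, A, B]
Visit J; enqueue R, L, I, C → queue [G, F, E, A, B, R, L, I, C]
Visit G; enqueue N, M → queue [F, E, A, B, R, L, I, C, N, M]
Visit F; enqueue H → queue [E, A, B, R, L, I, C, N, M, H]
Visit E; enqueue K → queue [A, B, R, L, I, C, N, M, H, K]
Visit A → queue [B, R, L, I, C, N, M, H, K]
Visit B; enqueue O → queue [R, L, I, C, N, M, H, K, O]
Visit R → queue [L, I, C, N, M, H, K, O]
Visit L → queue [I, C, N, M, H, K, O]
Visit I; enqueue Q → queue [C, N, M, H, K, O, Q]
Visit C → queue [N, M, H, K, O, Q]
Visit N → queue [M, H, K, O, Q]
Visit M → queue [H, K, O, Q]
Visit H → queue [K, O, Q]
Visit K → queue [O, Q]
Visit O → queue [Q]
Visit Q → queue []

D → P → J → G → F → E → A → B → R → L → I → C → N → M → H → K → O → Q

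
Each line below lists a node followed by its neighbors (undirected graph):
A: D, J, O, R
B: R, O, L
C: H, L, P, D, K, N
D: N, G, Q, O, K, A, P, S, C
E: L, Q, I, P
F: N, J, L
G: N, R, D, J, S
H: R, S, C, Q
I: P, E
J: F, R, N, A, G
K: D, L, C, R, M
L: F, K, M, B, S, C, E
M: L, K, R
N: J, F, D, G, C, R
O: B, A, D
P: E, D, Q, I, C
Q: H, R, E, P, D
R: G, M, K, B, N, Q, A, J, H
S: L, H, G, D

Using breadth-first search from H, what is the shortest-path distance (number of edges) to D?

Level 0: H
Level 1: C, Q, R, S
Level 2: A, B, D, E, G, J, K, L, M, N, P
Level 3: F, I, O
D first appears at level 2.

2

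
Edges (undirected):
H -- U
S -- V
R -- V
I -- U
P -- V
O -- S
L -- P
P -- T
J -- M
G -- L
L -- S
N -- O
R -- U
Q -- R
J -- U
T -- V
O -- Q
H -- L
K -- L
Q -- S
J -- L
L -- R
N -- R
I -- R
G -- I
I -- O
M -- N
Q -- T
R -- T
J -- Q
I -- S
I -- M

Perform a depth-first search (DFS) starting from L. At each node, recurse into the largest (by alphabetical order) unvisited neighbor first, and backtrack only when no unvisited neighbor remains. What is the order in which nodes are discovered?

L, S, V, T, R, U, J, Q, O, N, M, I, G, H, P, K

Visit L
L → S
S → V
V → T
T → R
R → U
U → J
J → Q
Q → O
O → N
N → M
M → I
I → G
U → H
T → P
L → K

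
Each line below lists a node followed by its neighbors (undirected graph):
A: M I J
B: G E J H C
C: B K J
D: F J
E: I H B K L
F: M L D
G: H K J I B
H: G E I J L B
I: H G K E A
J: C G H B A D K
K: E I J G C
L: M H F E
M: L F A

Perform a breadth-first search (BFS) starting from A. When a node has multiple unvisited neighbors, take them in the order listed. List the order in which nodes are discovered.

A, M, I, J, L, F, H, G, K, E, C, B, D

Visit A; enqueue M, I, J → queue [M, I, J]
Visit M; enqueue L, F → queue [I, J, L, F]
Visit I; enqueue H, G, K, E → queue [J, L, F, H, G, K, E]
Visit J; enqueue C, B, D → queue [L, F, H, G, K, E, C, B, D]
Visit L → queue [F, H, G, K, E, C, B, D]
Visit F → queue [H, G, K, E, C, B, D]
Visit H → queue [G, K, E, C, B, D]
Visit G → queue [K, E, C, B, D]
Visit K → queue [E, C, B, D]
Visit E → queue [C, B, D]
Visit C → queue [B, D]
Visit B → queue [D]
Visit D → queue []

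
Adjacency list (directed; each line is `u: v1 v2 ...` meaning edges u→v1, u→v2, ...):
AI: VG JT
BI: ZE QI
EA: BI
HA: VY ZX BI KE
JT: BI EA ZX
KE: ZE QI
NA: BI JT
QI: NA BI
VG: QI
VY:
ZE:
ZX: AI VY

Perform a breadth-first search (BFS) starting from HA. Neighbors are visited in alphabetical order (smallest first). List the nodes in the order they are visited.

HA -> BI -> KE -> VY -> ZX -> QI -> ZE -> AI -> NA -> JT -> VG -> EA

Visit HA; enqueue BI, KE, VY, ZX → queue [BI, KE, VY, ZX]
Visit BI; enqueue QI, ZE → queue [KE, VY, ZX, QI, ZE]
Visit KE → queue [VY, ZX, QI, ZE]
Visit VY → queue [ZX, QI, ZE]
Visit ZX; enqueue AI → queue [QI, ZE, AI]
Visit QI; enqueue NA → queue [ZE, AI, NA]
Visit ZE → queue [AI, NA]
Visit AI; enqueue JT, VG → queue [NA, JT, VG]
Visit NA → queue [JT, VG]
Visit JT; enqueue EA → queue [VG, EA]
Visit VG → queue [EA]
Visit EA → queue []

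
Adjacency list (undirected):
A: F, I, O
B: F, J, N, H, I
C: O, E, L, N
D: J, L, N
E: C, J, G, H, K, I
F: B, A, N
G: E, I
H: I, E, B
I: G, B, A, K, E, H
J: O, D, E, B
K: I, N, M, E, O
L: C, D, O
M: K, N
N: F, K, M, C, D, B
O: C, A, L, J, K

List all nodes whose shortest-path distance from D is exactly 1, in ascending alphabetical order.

J, L, N

Level 0: D
Level 1: J, L, N
Level 2: B, C, E, F, K, M, O
Level 3: A, G, H, I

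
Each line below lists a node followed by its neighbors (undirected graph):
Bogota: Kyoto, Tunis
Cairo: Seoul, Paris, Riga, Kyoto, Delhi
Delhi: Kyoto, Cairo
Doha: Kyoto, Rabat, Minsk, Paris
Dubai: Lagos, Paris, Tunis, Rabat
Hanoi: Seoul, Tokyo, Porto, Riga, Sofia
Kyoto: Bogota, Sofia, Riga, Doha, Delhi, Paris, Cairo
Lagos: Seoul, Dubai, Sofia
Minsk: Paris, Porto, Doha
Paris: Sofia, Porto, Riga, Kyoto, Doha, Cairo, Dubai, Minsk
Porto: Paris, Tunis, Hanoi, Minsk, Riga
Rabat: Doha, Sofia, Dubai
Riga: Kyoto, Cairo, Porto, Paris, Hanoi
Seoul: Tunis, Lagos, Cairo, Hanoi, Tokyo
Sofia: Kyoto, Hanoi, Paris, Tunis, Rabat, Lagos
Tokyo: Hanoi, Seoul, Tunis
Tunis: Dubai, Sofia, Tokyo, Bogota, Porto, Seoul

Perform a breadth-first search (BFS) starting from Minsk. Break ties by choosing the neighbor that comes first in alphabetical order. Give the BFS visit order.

Minsk Doha Paris Porto Kyoto Rabat Cairo Dubai Riga Sofia Hanoi Tunis Bogota Delhi Seoul Lagos Tokyo

Visit Minsk; enqueue Doha, Paris, Porto → queue [Doha, Paris, Porto]
Visit Doha; enqueue Kyoto, Rabat → queue [Paris, Porto, Kyoto, Rabat]
Visit Paris; enqueue Cairo, Dubai, Riga, Sofia → queue [Porto, Kyoto, Rabat, Cairo, Dubai, Riga, Sofia]
Visit Porto; enqueue Hanoi, Tunis → queue [Kyoto, Rabat, Cairo, Dubai, Riga, Sofia, Hanoi, Tunis]
Visit Kyoto; enqueue Bogota, Delhi → queue [Rabat, Cairo, Dubai, Riga, Sofia, Hanoi, Tunis, Bogota, Delhi]
Visit Rabat → queue [Cairo, Dubai, Riga, Sofia, Hanoi, Tunis, Bogota, Delhi]
Visit Cairo; enqueue Seoul → queue [Dubai, Riga, Sofia, Hanoi, Tunis, Bogota, Delhi, Seoul]
Visit Dubai; enqueue Lagos → queue [Riga, Sofia, Hanoi, Tunis, Bogota, Delhi, Seoul, Lagos]
Visit Riga → queue [Sofia, Hanoi, Tunis, Bogota, Delhi, Seoul, Lagos]
Visit Sofia → queue [Hanoi, Tunis, Bogota, Delhi, Seoul, Lagos]
Visit Hanoi; enqueue Tokyo → queue [Tunis, Bogota, Delhi, Seoul, Lagos, Tokyo]
Visit Tunis → queue [Bogota, Delhi, Seoul, Lagos, Tokyo]
Visit Bogota → queue [Delhi, Seoul, Lagos, Tokyo]
Visit Delhi → queue [Seoul, Lagos, Tokyo]
Visit Seoul → queue [Lagos, Tokyo]
Visit Lagos → queue [Tokyo]
Visit Tokyo → queue []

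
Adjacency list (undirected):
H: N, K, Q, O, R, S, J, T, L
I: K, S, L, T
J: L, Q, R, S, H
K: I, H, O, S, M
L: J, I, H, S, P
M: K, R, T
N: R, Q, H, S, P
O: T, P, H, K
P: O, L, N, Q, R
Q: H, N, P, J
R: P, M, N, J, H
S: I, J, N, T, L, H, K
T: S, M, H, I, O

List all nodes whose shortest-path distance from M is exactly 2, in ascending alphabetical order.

H, I, J, N, O, P, S

Level 0: M
Level 1: K, R, T
Level 2: H, I, J, N, O, P, S
Level 3: L, Q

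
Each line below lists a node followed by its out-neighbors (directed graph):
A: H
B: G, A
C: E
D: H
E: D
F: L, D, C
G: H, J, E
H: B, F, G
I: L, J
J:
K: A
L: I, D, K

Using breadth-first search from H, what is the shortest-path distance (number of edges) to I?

Level 0: H
Level 1: B, F, G
Level 2: A, C, D, E, J, L
Level 3: I, K
I first appears at level 3.

3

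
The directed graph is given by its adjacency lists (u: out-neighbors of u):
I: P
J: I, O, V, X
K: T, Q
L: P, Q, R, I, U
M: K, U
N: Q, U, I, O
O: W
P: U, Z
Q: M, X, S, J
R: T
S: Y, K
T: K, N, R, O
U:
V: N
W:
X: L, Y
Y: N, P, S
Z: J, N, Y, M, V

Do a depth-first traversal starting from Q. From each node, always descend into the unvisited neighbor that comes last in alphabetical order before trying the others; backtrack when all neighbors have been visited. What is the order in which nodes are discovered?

Visit Q
Q → X
X → Y
Y → S
S → K
K → T
T → R
T → O
O → W
T → N
N → U
N → I
I → P
P → Z
Z → V
Z → M
Z → J
X → L

Q X Y S K T R O W N U I P Z V M J L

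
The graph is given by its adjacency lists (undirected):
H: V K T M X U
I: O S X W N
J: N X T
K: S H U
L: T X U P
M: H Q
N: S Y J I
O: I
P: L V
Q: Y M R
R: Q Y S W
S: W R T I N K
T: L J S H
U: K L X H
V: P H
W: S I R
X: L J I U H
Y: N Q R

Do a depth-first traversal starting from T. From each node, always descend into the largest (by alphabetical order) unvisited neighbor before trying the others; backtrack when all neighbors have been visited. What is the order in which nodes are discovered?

Visit T
T → S
S → W
W → R
R → Y
Y → Q
Q → M
M → H
H → X
X → U
U → L
L → P
P → V
U → K
X → J
J → N
N → I
I → O

T S W R Y Q M H X U L P V K J N I O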